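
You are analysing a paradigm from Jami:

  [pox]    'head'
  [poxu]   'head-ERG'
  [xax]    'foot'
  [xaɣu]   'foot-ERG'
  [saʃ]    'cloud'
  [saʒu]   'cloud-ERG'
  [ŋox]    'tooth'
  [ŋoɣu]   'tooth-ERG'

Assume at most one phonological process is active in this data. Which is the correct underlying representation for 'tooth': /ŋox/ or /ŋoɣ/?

In [ŋox] and [ŋoɣu] the final segment of 'tooth' alternates: [x] ~ [ɣ].
But 'head' keeps [x] in both environments ([pox], [poxu]), so there is no rule changing /x/ to [ɣ] before the ERG suffix.
The alternation reflects word-final obstruent devoicing: voiced obstruents become voiceless word-finally. /ɣ/ is underlying.

/ŋoɣ/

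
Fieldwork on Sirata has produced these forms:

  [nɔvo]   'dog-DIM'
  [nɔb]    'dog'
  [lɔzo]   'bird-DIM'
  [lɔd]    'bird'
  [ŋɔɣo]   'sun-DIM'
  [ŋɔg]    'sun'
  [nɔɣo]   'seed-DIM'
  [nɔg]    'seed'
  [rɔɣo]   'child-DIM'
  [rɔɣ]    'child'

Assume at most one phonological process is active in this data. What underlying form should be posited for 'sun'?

/ŋɔg/

'sun' shows [ɣ] ~ [g] at the end of the stem ([ŋɔɣo] vs [ŋɔg]).
If /ɣ/ were underlying and a rule turned it into [g] in isolation, 'child' would also alternate; but it has [ɣ] in both [rɔɣo] and [rɔɣ].
Therefore /g/ is basic and [ɣ] is derived by intervocalic spirantization (voiced stops become fricatives between vowels).
The underlying form of 'sun' is therefore /ŋɔg/.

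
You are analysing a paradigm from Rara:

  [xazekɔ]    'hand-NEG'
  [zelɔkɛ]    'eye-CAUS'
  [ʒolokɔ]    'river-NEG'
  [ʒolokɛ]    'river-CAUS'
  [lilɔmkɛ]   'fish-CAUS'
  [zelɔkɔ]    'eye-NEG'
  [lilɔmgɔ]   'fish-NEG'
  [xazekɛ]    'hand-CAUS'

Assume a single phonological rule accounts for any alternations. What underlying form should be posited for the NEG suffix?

The NEG suffix surfaces as [-gɔ] and [-kɔ], depending on the final segment of the stem.
By contrast the CAUS suffix keeps its initial [k] throughout — that segment must be underlying.
The NEG suffix is therefore /-gɔ/ underlyingly, with post-vocalic devoicing: voiced stops become voiceless after a vowel.

/-gɔ/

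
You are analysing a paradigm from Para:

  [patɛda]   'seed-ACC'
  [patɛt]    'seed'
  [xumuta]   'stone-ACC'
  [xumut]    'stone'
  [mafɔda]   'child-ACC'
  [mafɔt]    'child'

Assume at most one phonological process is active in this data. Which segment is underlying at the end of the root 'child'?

The stem for 'child' ends in [d] in [mafɔda] but [t] in [mafɔt].
Compare 'stone', with invariant [t] in [xumuta] and [xumut]: an analysis with underlying /t/ and a rule producing [d] before the ACC suffix would wrongly predict alternation here too.
The alternation reflects word-final obstruent devoicing: voiced obstruents become voiceless word-finally. /d/ is underlying.

/d/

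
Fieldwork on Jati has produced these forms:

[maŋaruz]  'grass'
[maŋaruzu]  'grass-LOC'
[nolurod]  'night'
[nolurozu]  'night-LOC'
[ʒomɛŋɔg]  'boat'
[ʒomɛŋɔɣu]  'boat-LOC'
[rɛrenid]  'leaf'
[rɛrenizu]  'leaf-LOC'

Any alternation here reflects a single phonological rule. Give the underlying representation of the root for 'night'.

In [nolurod] and [nolurozu] the final segment of 'night' alternates: [d] ~ [z].
Compare 'grass', with invariant [z] in [maŋaruz] and [maŋaruzu]: an analysis with underlying /z/ and a rule producing [d] in isolation would wrongly predict alternation here too.
So /d/ is underlying, and a rule of intervocalic spirantization — voiced stops become fricatives between vowels — gives [z].

/nolurod/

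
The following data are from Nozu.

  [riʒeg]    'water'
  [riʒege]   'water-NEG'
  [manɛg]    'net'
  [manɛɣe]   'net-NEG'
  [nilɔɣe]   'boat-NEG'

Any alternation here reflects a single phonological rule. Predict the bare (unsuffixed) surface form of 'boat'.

In [manɛg] and [manɛɣe] the final segment of 'net' alternates: [g] ~ [ɣ].
But 'water' keeps [g] in both environments ([riʒeg], [riʒege]), so there is no rule changing /g/ to [ɣ] before the NEG suffix.
The underlying segment must be /ɣ/; voiced fricatives become stops word-finally, yielding [g] there.
From [nilɔɣe] the stem 'boat' is /nilɔɣ/; word-finally this yields [nilɔg].

[nilɔg]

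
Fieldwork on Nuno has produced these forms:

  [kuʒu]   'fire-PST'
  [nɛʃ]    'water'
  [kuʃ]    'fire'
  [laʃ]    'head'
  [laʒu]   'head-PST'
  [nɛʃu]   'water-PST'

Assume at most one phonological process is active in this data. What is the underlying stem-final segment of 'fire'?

The stem for 'fire' ends in [ʃ] in [kuʃ] but [ʒ] in [kuʒu].
If /ʃ/ were underlying and a rule turned it into [ʒ] before the PST suffix, 'water' would also alternate; but it has [ʃ] in both [nɛʃ] and [nɛʃu].
So /ʒ/ is underlying, and a rule of word-final obstruent devoicing — voiced obstruents become voiceless word-finally — gives [ʃ].

/ʒ/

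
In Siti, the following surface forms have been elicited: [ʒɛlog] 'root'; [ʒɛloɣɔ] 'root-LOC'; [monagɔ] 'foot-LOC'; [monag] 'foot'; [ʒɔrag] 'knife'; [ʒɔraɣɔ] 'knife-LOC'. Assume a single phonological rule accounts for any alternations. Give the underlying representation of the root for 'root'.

The root 'root' surfaces as [ʒɛlog] and [ʒɛloɣɔ], with a stem-final [g] ~ [ɣ] alternation.
But 'foot' keeps [g] in both environments ([monag], [monagɔ]), so there is no rule changing /g/ to [ɣ] before the LOC suffix.
The alternation reflects word-final hardening: voiced fricatives become stops word-finally. /ɣ/ is underlying.
So 'root' = /ʒɛloɣ/.

/ʒɛloɣ/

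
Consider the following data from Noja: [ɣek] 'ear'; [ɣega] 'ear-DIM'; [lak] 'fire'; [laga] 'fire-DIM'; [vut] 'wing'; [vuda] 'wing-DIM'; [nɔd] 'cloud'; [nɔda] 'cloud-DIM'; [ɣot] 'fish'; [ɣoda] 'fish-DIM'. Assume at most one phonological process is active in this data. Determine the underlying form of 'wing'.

/vut/

'wing' shows [t] ~ [d] at the end of the stem ([vut] vs [vuda]).
Compare 'cloud', with invariant [d] in [nɔd] and [nɔda]: an analysis with underlying /d/ and a rule producing [t] in isolation would wrongly predict alternation here too.
The underlying segment must be /t/; voiceless stops become voiced between vowels, yielding [d] there.
So 'wing' = /vut/.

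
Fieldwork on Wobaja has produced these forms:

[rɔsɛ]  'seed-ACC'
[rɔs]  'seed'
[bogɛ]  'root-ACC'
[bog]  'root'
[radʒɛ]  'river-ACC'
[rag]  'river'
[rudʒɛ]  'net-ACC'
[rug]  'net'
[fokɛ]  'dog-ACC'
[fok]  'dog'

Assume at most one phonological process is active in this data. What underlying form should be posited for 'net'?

/rudʒ/

'net' shows [dʒ] ~ [g] at the end of the stem ([rudʒɛ] vs [rug]).
Compare 'root', with invariant [g] in [bogɛ] and [bog]: an analysis with underlying /g/ and a rule producing [dʒ] before the ACC suffix would wrongly predict alternation here too.
Therefore /dʒ/ is basic and [g] is derived by depalatalization (palato-alveolar /dʒ/ becomes [g] when no front vowel follows).
Hence 'net' is /rudʒ/ underlyingly.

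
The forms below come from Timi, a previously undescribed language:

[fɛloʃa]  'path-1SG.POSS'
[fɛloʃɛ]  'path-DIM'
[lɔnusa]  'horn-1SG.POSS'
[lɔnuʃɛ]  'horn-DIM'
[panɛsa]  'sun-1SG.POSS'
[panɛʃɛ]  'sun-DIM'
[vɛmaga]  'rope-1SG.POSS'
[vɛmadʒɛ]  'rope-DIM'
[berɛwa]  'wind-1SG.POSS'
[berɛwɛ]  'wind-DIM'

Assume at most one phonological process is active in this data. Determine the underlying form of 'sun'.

'sun' shows [s] ~ [ʃ] at the end of the stem ([panɛsa] vs [panɛʃɛ]).
But 'path' keeps [ʃ] in both environments ([fɛloʃa], [fɛloʃɛ]), so there is no rule changing /ʃ/ to [s] before the 1SG.POSS suffix.
Therefore /s/ is basic and [ʃ] is derived by palatalization before a front vowel (/g/ and /s/ become palato-alveolar [dʒ] and [ʃ] before a front vowel).

/panɛs/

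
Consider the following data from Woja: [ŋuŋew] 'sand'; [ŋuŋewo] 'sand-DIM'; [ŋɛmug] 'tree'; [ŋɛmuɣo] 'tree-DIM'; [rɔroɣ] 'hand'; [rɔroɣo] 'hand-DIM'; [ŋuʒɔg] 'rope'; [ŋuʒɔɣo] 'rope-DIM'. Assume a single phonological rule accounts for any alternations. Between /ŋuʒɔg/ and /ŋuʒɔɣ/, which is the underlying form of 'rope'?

'rope' shows [g] ~ [ɣ] at the end of the stem ([ŋuʒɔg] vs [ŋuʒɔɣo]).
If /ɣ/ were underlying and a rule turned it into [g] in isolation, 'hand' would also alternate; but it has [ɣ] in both [rɔroɣ] and [rɔroɣo].
The alternation reflects intervocalic spirantization: voiced stops become fricatives between vowels. /g/ is underlying.

/ŋuʒɔg/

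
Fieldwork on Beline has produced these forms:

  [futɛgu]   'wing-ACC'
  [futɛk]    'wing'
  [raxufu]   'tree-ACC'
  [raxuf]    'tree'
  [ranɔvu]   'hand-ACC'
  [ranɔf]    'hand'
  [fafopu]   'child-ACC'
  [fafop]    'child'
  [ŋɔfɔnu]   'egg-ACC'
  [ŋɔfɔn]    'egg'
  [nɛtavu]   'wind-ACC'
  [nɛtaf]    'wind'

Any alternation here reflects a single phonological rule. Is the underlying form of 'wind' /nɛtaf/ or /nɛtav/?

The stem for 'wind' ends in [v] in [nɛtavu] but [f] in [nɛtaf].
But 'tree' keeps [f] in both environments ([raxufu], [raxuf]), so there is no rule changing /f/ to [v] before the ACC suffix.
The alternation reflects word-final obstruent devoicing: voiced obstruents become voiceless word-finally. /v/ is underlying.

/nɛtav/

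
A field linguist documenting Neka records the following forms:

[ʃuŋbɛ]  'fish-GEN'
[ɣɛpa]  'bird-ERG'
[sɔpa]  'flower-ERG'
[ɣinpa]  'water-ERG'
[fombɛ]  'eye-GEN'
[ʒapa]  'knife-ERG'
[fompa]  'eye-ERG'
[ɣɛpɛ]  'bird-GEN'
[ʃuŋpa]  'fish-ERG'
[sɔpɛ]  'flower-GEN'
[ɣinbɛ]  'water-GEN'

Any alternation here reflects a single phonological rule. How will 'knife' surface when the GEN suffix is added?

[ʒapɛ]

The GEN morpheme has two allomorphs, [-bɛ] and [-pɛ].
The ERG suffix, which begins with [p], is invariant after every stem; so [p] is not altered by any rule here.
The GEN suffix is therefore /-bɛ/ underlyingly, with post-vocalic devoicing: voiced stops become voiceless after a vowel.
After 'knife', which ends in a vowel, the suffix surfaces as [-pɛ], giving [ʒapɛ].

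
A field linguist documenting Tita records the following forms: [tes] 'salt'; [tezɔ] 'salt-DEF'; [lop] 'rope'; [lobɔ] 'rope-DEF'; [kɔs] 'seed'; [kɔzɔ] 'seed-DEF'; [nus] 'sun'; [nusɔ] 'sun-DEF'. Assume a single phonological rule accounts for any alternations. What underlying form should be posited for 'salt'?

The root 'salt' surfaces as [tes] and [tezɔ], with a stem-final [s] ~ [z] alternation.
The stem 'sun' ([nus], [nusɔ]) shows [s] unchanged in both environments, so [s] cannot be basic with [z] derived before the DEF suffix.
Therefore /z/ is basic and [s] is derived by word-final obstruent devoicing (voiced obstruents become voiceless word-finally).

/tez/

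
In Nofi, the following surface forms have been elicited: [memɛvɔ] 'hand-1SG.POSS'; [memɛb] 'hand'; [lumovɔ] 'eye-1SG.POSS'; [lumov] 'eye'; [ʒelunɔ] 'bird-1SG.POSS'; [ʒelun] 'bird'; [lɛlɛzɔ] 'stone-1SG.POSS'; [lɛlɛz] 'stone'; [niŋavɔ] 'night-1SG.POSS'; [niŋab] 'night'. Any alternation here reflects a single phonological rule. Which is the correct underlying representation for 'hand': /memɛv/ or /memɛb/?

'hand' shows [v] ~ [b] at the end of the stem ([memɛvɔ] vs [memɛb]).
The stem 'eye' ([lumovɔ], [lumov]) shows [v] unchanged in both environments, so [v] cannot be basic with [b] derived in isolation.
Therefore /b/ is basic and [v] is derived by intervocalic spirantization (voiced stops become fricatives between vowels).

/memɛb/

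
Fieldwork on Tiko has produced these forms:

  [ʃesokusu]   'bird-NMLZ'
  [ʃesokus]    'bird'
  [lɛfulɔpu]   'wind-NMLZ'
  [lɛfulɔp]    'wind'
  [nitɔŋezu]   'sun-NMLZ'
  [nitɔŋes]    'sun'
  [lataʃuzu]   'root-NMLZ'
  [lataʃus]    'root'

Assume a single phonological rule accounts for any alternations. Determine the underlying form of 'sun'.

/nitɔŋez/

'sun' shows [z] ~ [s] at the end of the stem ([nitɔŋezu] vs [nitɔŋes]).
The stem 'bird' ([ʃesokusu], [ʃesokus]) shows [s] unchanged in both environments, so [s] cannot be basic with [z] derived before the NMLZ suffix.
So /z/ is underlying, and a rule of word-final obstruent devoicing — voiced obstruents become voiceless word-finally — gives [s].
Hence 'sun' is /nitɔŋez/ underlyingly.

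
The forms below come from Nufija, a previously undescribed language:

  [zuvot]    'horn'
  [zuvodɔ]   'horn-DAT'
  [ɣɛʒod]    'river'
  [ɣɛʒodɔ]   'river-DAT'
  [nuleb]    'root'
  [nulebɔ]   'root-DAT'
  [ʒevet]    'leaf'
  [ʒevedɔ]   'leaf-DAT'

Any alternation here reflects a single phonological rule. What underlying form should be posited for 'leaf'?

The stem for 'leaf' ends in [t] in [ʒevet] but [d] in [ʒevedɔ].
The stem 'river' ([ɣɛʒod], [ɣɛʒodɔ]) shows [d] unchanged in both environments, so [d] cannot be basic with [t] derived in isolation.
Therefore /t/ is basic and [d] is derived by intervocalic voicing (voiceless stops become voiced between vowels).
Hence 'leaf' is /ʒevet/ underlyingly.

/ʒevet/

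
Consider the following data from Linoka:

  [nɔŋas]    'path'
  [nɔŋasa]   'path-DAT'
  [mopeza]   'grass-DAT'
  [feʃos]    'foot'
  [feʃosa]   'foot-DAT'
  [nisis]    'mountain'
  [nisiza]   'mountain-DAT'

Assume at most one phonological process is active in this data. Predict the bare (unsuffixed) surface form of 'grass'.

[mopes]

In [nisis] and [nisiza] the final segment of 'mountain' alternates: [s] ~ [z].
If /s/ were underlying and a rule turned it into [z] before the DAT suffix, 'path' would also alternate; but it has [s] in both [nɔŋas] and [nɔŋasa].
Therefore /z/ is basic and [s] is derived by word-final obstruent devoicing (voiced obstruents become voiceless word-finally).
From [mopeza] the stem 'grass' is /mopez/; word-finally this yields [mopes].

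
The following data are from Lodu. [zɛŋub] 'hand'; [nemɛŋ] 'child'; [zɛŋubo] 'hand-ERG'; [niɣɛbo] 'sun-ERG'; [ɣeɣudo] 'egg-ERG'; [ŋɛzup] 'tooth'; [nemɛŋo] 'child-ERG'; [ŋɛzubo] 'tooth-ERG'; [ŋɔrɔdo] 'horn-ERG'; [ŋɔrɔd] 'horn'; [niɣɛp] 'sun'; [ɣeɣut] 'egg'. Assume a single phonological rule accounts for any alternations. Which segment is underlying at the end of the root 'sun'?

The stem for 'sun' ends in [p] in [niɣɛp] but [b] in [niɣɛbo].
But 'hand' keeps [b] in both environments ([zɛŋub], [zɛŋubo]), so there is no rule changing /b/ to [p] in isolation.
The underlying segment must be /p/; voiceless stops become voiced between vowels, yielding [b] there.

/p/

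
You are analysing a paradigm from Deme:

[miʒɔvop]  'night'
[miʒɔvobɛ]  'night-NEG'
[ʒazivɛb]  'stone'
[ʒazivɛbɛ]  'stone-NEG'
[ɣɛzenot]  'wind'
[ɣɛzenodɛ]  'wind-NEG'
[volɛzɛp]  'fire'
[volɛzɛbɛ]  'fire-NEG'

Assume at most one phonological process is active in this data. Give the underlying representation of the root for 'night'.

/miʒɔvop/

The root 'night' surfaces as [miʒɔvop] and [miʒɔvobɛ], with a stem-final [p] ~ [b] alternation.
If /b/ were underlying and a rule turned it into [p] in isolation, 'stone' would also alternate; but it has [b] in both [ʒazivɛb] and [ʒazivɛbɛ].
So /p/ is underlying, and a rule of intervocalic voicing — voiceless stops become voiced between vowels — gives [b].
So 'night' = /miʒɔvop/.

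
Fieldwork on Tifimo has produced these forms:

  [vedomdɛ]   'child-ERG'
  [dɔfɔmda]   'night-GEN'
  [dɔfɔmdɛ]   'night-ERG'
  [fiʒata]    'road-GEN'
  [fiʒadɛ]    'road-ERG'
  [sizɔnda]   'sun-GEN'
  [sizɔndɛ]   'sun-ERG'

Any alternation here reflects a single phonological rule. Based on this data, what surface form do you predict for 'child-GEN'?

The GEN morpheme has two allomorphs, [-da] and [-ta].
The ERG suffix, which begins with [d], is invariant after every stem; so [d] is not altered by any rule here.
The GEN suffix is therefore /-ta/ underlyingly, with post-nasal voicing: voiceless stops become voiced after a nasal.
After 'child', which ends in a nasal, the suffix surfaces as [-da], giving [vedomda].

[vedomda]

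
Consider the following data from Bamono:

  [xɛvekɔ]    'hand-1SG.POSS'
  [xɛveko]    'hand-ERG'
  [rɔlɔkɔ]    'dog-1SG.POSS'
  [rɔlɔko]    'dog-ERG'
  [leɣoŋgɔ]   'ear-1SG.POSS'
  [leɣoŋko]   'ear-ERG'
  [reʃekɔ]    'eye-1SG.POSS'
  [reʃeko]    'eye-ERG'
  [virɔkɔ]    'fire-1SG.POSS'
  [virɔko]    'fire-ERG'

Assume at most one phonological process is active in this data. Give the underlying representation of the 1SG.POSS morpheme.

The 1SG.POSS morpheme has two allomorphs, [-gɔ] and [-kɔ].
The ERG suffix, which begins with [k], is invariant after every stem; so [k] is not altered by any rule here.
The 1SG.POSS suffix is therefore /-gɔ/ underlyingly, with post-vocalic devoicing: voiced stops become voiceless after a vowel.

/-gɔ/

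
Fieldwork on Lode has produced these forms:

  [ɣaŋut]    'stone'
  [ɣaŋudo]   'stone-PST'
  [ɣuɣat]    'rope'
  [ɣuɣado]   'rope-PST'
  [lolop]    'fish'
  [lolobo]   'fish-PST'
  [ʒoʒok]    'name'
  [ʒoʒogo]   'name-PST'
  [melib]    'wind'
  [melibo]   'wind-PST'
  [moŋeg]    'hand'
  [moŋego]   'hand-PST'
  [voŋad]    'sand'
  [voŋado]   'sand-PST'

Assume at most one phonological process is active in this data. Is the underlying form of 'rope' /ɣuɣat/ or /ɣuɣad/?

/ɣuɣat/

In [ɣuɣat] and [ɣuɣado] the final segment of 'rope' alternates: [t] ~ [d].
The stem 'sand' ([voŋad], [voŋado]) shows [d] unchanged in both environments, so [d] cannot be basic with [t] derived in isolation.
Therefore /t/ is basic and [d] is derived by intervocalic voicing (voiceless stops become voiced between vowels).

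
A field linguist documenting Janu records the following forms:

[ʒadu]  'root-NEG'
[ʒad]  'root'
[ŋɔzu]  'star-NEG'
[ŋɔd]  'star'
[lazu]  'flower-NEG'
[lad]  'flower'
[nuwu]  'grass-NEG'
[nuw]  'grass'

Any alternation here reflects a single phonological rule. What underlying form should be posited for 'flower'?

'flower' shows [z] ~ [d] at the end of the stem ([lazu] vs [lad]).
If /d/ were underlying and a rule turned it into [z] before the NEG suffix, 'root' would also alternate; but it has [d] in both [ʒadu] and [ʒad].
Therefore /z/ is basic and [d] is derived by word-final hardening (voiced fricatives become stops word-finally).
So 'flower' = /laz/.

/laz/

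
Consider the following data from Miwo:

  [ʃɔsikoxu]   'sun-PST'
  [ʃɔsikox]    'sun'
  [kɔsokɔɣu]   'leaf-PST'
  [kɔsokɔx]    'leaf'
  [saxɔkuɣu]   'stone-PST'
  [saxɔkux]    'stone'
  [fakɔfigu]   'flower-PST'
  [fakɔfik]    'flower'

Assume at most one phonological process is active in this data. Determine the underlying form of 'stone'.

In [saxɔkuɣu] and [saxɔkux] the final segment of 'stone' alternates: [ɣ] ~ [x].
If /x/ were underlying and a rule turned it into [ɣ] before the PST suffix, 'sun' would also alternate; but it has [x] in both [ʃɔsikoxu] and [ʃɔsikox].
The underlying segment must be /ɣ/; voiced obstruents become voiceless word-finally, yielding [x] there.
The underlying form of 'stone' is therefore /saxɔkuɣ/.

/saxɔkuɣ/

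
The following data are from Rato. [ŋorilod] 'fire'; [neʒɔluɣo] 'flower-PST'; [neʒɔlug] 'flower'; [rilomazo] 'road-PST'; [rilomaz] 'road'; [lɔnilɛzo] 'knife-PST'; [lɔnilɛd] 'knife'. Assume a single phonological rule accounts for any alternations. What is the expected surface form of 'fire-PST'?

The stem for 'knife' ends in [z] in [lɔnilɛzo] but [d] in [lɔnilɛd].
If /z/ were underlying and a rule turned it into [d] in isolation, 'road' would also alternate; but it has [z] in both [rilomazo] and [rilomaz].
Therefore /d/ is basic and [z] is derived by intervocalic spirantization (voiced stops become fricatives between vowels).
The one attested form of 'fire', [ŋorilod], shows underlying /ŋorilod/. Applying the same rule between vowels gives [ŋorilozo].

[ŋorilozo]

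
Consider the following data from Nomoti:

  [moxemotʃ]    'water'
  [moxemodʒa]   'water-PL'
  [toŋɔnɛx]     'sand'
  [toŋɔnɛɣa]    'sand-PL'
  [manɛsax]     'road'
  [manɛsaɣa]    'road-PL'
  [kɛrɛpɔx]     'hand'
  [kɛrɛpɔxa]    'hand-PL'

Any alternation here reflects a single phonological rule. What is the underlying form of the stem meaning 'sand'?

/toŋɔnɛɣ/

'sand' shows [x] ~ [ɣ] at the end of the stem ([toŋɔnɛx] vs [toŋɔnɛɣa]).
Compare 'hand', with invariant [x] in [kɛrɛpɔx] and [kɛrɛpɔxa]: an analysis with underlying /x/ and a rule producing [ɣ] before the PL suffix would wrongly predict alternation here too.
The alternation reflects word-final obstruent devoicing: voiced obstruents become voiceless word-finally. /ɣ/ is underlying.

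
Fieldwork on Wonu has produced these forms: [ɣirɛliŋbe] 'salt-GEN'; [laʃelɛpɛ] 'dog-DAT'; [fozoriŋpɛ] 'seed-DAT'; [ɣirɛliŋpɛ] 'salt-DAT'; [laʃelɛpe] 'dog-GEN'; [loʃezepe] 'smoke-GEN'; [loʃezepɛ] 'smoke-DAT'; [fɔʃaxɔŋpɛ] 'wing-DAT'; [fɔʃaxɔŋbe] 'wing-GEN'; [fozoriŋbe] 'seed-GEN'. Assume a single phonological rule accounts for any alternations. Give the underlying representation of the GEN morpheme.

/-be/

The GEN suffix surfaces as [-be] and [-pe], depending on the final segment of the stem.
By contrast the DAT suffix keeps its initial [p] throughout — that segment must be underlying.
So the underlying form is /-be/, and voiced stops become voiceless after a vowel.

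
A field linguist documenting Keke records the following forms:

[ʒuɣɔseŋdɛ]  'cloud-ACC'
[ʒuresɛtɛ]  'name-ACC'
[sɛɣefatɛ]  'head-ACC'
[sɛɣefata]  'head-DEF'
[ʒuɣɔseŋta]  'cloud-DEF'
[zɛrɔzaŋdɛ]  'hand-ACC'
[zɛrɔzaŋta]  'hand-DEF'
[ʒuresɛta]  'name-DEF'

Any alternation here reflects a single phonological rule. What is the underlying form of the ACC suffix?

The ACC suffix surfaces as [-dɛ] and [-tɛ], depending on the final segment of the stem.
The DEF suffix, which begins with [t], is invariant after every stem; so [t] is not altered by any rule here.
The ACC suffix is therefore /-dɛ/ underlyingly, with post-vocalic devoicing: voiced stops become voiceless after a vowel.

/-dɛ/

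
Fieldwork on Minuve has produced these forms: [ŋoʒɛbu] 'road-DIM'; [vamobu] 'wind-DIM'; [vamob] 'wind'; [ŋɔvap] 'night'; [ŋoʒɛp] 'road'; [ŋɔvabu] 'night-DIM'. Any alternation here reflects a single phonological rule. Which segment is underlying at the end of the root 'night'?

/p/

The root 'night' surfaces as [ŋɔvabu] and [ŋɔvap], with a stem-final [b] ~ [p] alternation.
But 'wind' keeps [b] in both environments ([vamobu], [vamob]), so there is no rule changing /b/ to [p] in isolation.
So /p/ is underlying, and a rule of intervocalic voicing — voiceless stops become voiced between vowels — gives [b].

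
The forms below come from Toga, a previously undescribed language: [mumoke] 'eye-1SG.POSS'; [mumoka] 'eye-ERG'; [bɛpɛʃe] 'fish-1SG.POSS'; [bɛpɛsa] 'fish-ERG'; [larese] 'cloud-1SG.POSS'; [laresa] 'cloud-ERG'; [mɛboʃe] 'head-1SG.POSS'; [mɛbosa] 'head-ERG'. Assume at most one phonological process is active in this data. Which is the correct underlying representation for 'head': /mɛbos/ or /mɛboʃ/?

The stem for 'head' ends in [ʃ] in [mɛboʃe] but [s] in [mɛbosa].
Compare 'cloud', with invariant [s] in [larese] and [laresa]: an analysis with underlying /s/ and a rule producing [ʃ] before the 1SG.POSS suffix would wrongly predict alternation here too.
So /ʃ/ is underlying, and a rule of depalatalization — palato-alveolar /ʃ/ becomes [s] when no front vowel follows — gives [s].

/mɛboʃ/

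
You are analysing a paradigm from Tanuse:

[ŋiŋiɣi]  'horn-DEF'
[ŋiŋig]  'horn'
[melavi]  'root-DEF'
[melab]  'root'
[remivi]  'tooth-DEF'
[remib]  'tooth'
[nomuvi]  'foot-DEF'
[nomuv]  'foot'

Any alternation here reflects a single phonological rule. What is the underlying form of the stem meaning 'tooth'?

The root 'tooth' surfaces as [remivi] and [remib], with a stem-final [v] ~ [b] alternation.
If /v/ were underlying and a rule turned it into [b] in isolation, 'foot' would also alternate; but it has [v] in both [nomuvi] and [nomuv].
So /b/ is underlying, and a rule of intervocalic spirantization — voiced stops become fricatives between vowels — gives [v].

/remib/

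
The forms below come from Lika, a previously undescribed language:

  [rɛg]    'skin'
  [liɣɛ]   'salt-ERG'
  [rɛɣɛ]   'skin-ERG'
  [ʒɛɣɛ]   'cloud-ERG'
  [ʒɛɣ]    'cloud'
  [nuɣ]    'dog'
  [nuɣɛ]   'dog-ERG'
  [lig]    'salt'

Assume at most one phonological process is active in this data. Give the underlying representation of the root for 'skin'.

The stem for 'skin' ends in [ɣ] in [rɛɣɛ] but [g] in [rɛg].
Compare 'cloud', with invariant [ɣ] in [ʒɛɣɛ] and [ʒɛɣ]: an analysis with underlying /ɣ/ and a rule producing [g] in isolation would wrongly predict alternation here too.
The alternation reflects intervocalic spirantization: voiced stops become fricatives between vowels. /g/ is underlying.
The underlying form of 'skin' is therefore /rɛg/.

/rɛg/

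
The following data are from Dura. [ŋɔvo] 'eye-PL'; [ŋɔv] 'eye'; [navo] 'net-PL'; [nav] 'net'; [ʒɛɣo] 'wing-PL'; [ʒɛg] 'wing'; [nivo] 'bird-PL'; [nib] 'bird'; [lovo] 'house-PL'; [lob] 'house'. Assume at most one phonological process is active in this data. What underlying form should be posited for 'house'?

In [lovo] and [lob] the final segment of 'house' alternates: [v] ~ [b].
But 'net' keeps [v] in both environments ([navo], [nav]), so there is no rule changing /v/ to [b] in isolation.
The alternation reflects intervocalic spirantization: voiced stops become fricatives between vowels. /b/ is underlying.

/lob/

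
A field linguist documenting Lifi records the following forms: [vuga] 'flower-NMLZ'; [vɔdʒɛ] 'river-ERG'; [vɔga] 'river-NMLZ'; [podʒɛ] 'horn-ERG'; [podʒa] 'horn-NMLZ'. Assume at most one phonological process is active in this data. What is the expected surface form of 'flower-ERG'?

[vudʒɛ]

'river' shows [dʒ] ~ [g] at the end of the stem ([vɔdʒɛ] vs [vɔga]).
The stem 'horn' ([podʒɛ], [podʒa]) shows [dʒ] unchanged in both environments, so [dʒ] cannot be basic with [g] derived before the NMLZ suffix.
Therefore /g/ is basic and [dʒ] is derived by palatalization before a front vowel (/g/ becomes palato-alveolar [dʒ] before a front vowel).
From [vuga] the stem 'flower' is /vug/; before a front vowel this yields [vudʒɛ].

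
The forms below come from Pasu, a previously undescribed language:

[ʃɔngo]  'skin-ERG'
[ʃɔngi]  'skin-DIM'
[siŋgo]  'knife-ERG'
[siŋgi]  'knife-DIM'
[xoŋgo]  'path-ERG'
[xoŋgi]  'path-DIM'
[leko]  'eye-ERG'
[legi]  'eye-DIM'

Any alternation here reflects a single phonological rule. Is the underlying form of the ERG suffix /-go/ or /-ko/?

The ERG suffix surfaces as [-go] and [-ko], depending on the final segment of the stem.
The DIM suffix, which begins with [g], is invariant after every stem; so [g] is not altered by any rule here.
The ERG suffix is therefore /-ko/ underlyingly, with post-nasal voicing: voiceless stops become voiced after a nasal.

/-ko/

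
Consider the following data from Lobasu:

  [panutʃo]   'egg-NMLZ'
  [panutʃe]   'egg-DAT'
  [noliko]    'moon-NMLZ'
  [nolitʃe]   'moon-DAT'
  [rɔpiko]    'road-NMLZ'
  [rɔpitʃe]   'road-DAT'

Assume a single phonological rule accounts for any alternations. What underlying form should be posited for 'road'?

The stem for 'road' ends in [k] in [rɔpiko] but [tʃ] in [rɔpitʃe].
If /tʃ/ were underlying and a rule turned it into [k] before the NMLZ suffix, 'egg' would also alternate; but it has [tʃ] in both [panutʃo] and [panutʃe].
The underlying segment must be /k/; /k/ becomes palato-alveolar [tʃ] before a front vowel, yielding [tʃ] there.
The underlying form of 'road' is therefore /rɔpik/.

/rɔpik/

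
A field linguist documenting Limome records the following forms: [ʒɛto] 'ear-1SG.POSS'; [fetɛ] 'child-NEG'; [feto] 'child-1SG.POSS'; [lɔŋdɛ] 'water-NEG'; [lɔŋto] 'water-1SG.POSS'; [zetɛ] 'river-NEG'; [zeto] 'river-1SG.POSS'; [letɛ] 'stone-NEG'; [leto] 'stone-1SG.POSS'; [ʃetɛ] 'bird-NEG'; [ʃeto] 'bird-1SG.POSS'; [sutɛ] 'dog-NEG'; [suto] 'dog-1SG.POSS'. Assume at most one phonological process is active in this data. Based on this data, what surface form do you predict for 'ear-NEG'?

[ʒɛtɛ]

The NEG morpheme has two allomorphs, [-dɛ] and [-tɛ].
By contrast the 1SG.POSS suffix keeps its initial [t] throughout — that segment must be underlying.
So the underlying form is /-dɛ/, and voiced stops become voiceless after a vowel.
After 'ear', which ends in a vowel, the suffix surfaces as [-tɛ], giving [ʒɛtɛ].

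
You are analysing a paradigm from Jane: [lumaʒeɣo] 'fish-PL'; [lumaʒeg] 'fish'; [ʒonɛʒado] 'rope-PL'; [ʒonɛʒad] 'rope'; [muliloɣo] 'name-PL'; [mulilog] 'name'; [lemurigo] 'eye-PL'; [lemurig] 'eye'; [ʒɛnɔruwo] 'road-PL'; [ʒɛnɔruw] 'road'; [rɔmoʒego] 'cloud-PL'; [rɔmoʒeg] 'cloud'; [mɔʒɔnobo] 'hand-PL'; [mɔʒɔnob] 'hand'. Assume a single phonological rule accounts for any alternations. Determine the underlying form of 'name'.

'name' shows [ɣ] ~ [g] at the end of the stem ([muliloɣo] vs [mulilog]).
The stem 'eye' ([lemurigo], [lemurig]) shows [g] unchanged in both environments, so [g] cannot be basic with [ɣ] derived before the PL suffix.
The alternation reflects word-final hardening: voiced fricatives become stops word-finally. /ɣ/ is underlying.
Hence 'name' is /muliloɣ/ underlyingly.

/muliloɣ/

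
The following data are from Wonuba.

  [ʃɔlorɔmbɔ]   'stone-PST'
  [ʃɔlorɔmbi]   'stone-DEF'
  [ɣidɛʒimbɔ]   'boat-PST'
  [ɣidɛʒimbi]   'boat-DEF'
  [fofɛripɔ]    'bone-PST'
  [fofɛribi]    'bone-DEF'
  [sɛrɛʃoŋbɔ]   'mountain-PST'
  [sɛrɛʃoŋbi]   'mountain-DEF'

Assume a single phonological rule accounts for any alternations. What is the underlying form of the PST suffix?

/-pɔ/

The PST morpheme has two allomorphs, [-bɔ] and [-pɔ].
By contrast the DEF suffix keeps its initial [b] throughout — that segment must be underlying.
So the underlying form is /-pɔ/, and voiceless stops become voiced after a nasal.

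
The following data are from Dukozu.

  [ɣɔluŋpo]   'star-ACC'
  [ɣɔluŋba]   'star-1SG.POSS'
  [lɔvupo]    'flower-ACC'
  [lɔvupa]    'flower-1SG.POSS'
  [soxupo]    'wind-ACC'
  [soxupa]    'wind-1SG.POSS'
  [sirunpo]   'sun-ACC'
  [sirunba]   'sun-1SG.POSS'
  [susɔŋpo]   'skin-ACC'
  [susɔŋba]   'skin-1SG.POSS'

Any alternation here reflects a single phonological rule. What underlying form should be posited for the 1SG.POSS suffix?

The 1SG.POSS suffix surfaces as [-ba] and [-pa], depending on the final segment of the stem.
The ACC suffix, which begins with [p], is invariant after every stem; so [p] is not altered by any rule here.
The 1SG.POSS suffix is therefore /-ba/ underlyingly, with post-vocalic devoicing: voiced stops become voiceless after a vowel.

/-ba/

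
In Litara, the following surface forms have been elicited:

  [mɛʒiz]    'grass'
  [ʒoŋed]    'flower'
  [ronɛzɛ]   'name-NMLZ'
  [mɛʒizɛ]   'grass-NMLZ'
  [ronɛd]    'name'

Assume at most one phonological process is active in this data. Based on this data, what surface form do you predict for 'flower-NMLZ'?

[ʒoŋezɛ]

In [ronɛzɛ] and [ronɛd] the final segment of 'name' alternates: [z] ~ [d].
The stem 'grass' ([mɛʒizɛ], [mɛʒiz]) shows [z] unchanged in both environments, so [z] cannot be basic with [d] derived in isolation.
The alternation reflects intervocalic spirantization: voiced stops become fricatives between vowels. /d/ is underlying.
The one attested form of 'flower', [ʒoŋed], shows underlying /ʒoŋed/. Applying the same rule between vowels gives [ʒoŋezɛ].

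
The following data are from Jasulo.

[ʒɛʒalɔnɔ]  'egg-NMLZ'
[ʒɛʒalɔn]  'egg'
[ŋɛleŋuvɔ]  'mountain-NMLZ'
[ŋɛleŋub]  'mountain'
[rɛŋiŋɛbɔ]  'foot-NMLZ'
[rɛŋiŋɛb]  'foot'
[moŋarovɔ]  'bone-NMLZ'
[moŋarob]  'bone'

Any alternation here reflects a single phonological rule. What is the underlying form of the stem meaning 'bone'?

'bone' shows [v] ~ [b] at the end of the stem ([moŋarovɔ] vs [moŋarob]).
But 'foot' keeps [b] in both environments ([rɛŋiŋɛbɔ], [rɛŋiŋɛb]), so there is no rule changing /b/ to [v] before the NMLZ suffix.
Therefore /v/ is basic and [b] is derived by word-final hardening (voiced fricatives become stops word-finally).

/moŋarov/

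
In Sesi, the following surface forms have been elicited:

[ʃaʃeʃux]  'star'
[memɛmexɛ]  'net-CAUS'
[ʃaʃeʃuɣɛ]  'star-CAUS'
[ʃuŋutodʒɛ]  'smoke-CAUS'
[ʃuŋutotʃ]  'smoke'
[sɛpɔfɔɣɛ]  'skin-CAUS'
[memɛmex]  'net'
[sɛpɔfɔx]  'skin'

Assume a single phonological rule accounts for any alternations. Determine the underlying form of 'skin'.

/sɛpɔfɔɣ/

The stem for 'skin' ends in [ɣ] in [sɛpɔfɔɣɛ] but [x] in [sɛpɔfɔx].
If /x/ were underlying and a rule turned it into [ɣ] before the CAUS suffix, 'net' would also alternate; but it has [x] in both [memɛmexɛ] and [memɛmex].
So /ɣ/ is underlying, and a rule of word-final obstruent devoicing — voiced obstruents become voiceless word-finally — gives [x].
Hence 'skin' is /sɛpɔfɔɣ/ underlyingly.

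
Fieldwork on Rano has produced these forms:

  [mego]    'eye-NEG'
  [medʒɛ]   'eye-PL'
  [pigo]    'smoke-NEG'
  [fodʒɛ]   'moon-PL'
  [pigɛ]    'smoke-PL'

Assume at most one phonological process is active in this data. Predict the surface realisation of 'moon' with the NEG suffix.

[fogo]

The root 'eye' surfaces as [mego] and [medʒɛ], with a stem-final [g] ~ [dʒ] alternation.
Compare 'smoke', with invariant [g] in [pigo] and [pigɛ]: an analysis with underlying /g/ and a rule producing [dʒ] before the PL suffix would wrongly predict alternation here too.
So /dʒ/ is underlying, and a rule of depalatalization — palato-alveolar /dʒ/ becomes [g] when no front vowel follows — gives [g].
From [fodʒɛ] the stem 'moon' is /fodʒ/; when no front vowel follows this yields [fogo].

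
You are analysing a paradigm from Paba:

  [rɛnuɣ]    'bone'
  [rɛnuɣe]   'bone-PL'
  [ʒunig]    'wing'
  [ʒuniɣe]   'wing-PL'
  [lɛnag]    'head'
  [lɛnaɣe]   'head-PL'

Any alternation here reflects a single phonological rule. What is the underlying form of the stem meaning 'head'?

/lɛnag/

In [lɛnag] and [lɛnaɣe] the final segment of 'head' alternates: [g] ~ [ɣ].
Compare 'bone', with invariant [ɣ] in [rɛnuɣ] and [rɛnuɣe]: an analysis with underlying /ɣ/ and a rule producing [g] in isolation would wrongly predict alternation here too.
Therefore /g/ is basic and [ɣ] is derived by intervocalic spirantization (voiced stops become fricatives between vowels).
Hence 'head' is /lɛnag/ underlyingly.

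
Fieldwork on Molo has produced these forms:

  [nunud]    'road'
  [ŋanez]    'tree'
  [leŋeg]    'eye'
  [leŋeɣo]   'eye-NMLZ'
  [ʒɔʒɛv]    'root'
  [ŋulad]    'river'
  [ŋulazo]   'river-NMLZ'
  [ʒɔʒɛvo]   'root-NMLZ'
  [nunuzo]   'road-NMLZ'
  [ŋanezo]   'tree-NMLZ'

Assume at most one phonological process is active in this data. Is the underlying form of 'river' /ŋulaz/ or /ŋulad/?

In [ŋulad] and [ŋulazo] the final segment of 'river' alternates: [d] ~ [z].
But 'tree' keeps [z] in both environments ([ŋanez], [ŋanezo]), so there is no rule changing /z/ to [d] in isolation.
The alternation reflects intervocalic spirantization: voiced stops become fricatives between vowels. /d/ is underlying.

/ŋulad/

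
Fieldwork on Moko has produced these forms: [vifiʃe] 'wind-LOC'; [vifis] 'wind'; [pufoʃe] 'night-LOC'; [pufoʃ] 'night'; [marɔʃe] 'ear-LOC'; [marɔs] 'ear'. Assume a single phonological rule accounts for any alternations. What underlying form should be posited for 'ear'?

/marɔs/

The root 'ear' surfaces as [marɔʃe] and [marɔs], with a stem-final [ʃ] ~ [s] alternation.
Compare 'night', with invariant [ʃ] in [pufoʃe] and [pufoʃ]: an analysis with underlying /ʃ/ and a rule producing [s] in isolation would wrongly predict alternation here too.
The alternation reflects palatalization before a front vowel: /s/ becomes palato-alveolar [ʃ] before a front vowel. /s/ is underlying.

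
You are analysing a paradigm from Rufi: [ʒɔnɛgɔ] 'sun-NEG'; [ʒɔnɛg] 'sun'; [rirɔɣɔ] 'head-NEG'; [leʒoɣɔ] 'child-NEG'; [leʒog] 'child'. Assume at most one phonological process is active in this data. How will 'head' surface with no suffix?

[rirɔg]

In [leʒoɣɔ] and [leʒog] the final segment of 'child' alternates: [ɣ] ~ [g].
The stem 'sun' ([ʒɔnɛgɔ], [ʒɔnɛg]) shows [g] unchanged in both environments, so [g] cannot be basic with [ɣ] derived before the NEG suffix.
The underlying segment must be /ɣ/; voiced fricatives become stops word-finally, yielding [g] there.
The one attested form of 'head', [rirɔɣɔ], shows underlying /rirɔɣ/. Applying the same rule word-finally gives [rirɔg].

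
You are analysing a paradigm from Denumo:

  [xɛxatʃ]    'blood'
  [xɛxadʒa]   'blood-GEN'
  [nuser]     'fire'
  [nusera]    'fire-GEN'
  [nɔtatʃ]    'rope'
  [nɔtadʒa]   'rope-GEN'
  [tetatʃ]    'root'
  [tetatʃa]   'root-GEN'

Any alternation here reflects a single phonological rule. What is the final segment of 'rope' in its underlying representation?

/dʒ/

In [nɔtatʃ] and [nɔtadʒa] the final segment of 'rope' alternates: [tʃ] ~ [dʒ].
If /tʃ/ were underlying and a rule turned it into [dʒ] before the GEN suffix, 'root' would also alternate; but it has [tʃ] in both [tetatʃ] and [tetatʃa].
The alternation reflects word-final obstruent devoicing: voiced obstruents become voiceless word-finally. /dʒ/ is underlying.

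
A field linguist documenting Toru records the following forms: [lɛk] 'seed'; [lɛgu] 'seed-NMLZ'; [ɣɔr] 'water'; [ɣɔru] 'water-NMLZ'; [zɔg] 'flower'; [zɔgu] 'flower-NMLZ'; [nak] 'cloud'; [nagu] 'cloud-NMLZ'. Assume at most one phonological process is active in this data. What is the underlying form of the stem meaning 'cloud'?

In [nak] and [nagu] the final segment of 'cloud' alternates: [k] ~ [g].
Compare 'flower', with invariant [g] in [zɔg] and [zɔgu]: an analysis with underlying /g/ and a rule producing [k] in isolation would wrongly predict alternation here too.
The underlying segment must be /k/; voiceless stops become voiced between vowels, yielding [g] there.

/nak/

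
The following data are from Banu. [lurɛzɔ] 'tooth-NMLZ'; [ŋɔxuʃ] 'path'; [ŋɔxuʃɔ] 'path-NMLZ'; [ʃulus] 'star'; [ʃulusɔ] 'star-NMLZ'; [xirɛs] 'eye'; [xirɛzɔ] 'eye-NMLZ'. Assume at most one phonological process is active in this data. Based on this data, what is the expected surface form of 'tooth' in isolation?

[lurɛs]

The root 'eye' surfaces as [xirɛs] and [xirɛzɔ], with a stem-final [s] ~ [z] alternation.
The stem 'star' ([ʃulus], [ʃulusɔ]) shows [s] unchanged in both environments, so [s] cannot be basic with [z] derived before the NMLZ suffix.
The alternation reflects word-final obstruent devoicing: voiced obstruents become voiceless word-finally. /z/ is underlying.
From [lurɛzɔ] the stem 'tooth' is /lurɛz/; word-finally this yields [lurɛs].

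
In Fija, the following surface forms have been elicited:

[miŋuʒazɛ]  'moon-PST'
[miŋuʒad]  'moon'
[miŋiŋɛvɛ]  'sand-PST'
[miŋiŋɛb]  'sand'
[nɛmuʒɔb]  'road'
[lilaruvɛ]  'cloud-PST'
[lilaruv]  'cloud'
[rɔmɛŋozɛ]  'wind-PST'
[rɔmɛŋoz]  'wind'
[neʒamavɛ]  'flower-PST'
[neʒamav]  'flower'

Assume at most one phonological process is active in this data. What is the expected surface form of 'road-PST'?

[nɛmuʒɔvɛ]

'sand' shows [v] ~ [b] at the end of the stem ([miŋiŋɛvɛ] vs [miŋiŋɛb]).
The stem 'flower' ([neʒamavɛ], [neʒamav]) shows [v] unchanged in both environments, so [v] cannot be basic with [b] derived in isolation.
The alternation reflects intervocalic spirantization: voiced stops become fricatives between vowels. /b/ is underlying.
The one attested form of 'road', [nɛmuʒɔb], shows underlying /nɛmuʒɔb/. Applying the same rule between vowels gives [nɛmuʒɔvɛ].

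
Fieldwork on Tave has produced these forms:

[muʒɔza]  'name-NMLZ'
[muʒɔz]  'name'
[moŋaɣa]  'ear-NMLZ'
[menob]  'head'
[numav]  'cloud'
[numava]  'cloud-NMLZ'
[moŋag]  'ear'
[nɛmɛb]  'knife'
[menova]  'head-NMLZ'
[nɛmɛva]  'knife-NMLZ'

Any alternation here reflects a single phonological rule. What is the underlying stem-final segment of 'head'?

The stem for 'head' ends in [b] in [menob] but [v] in [menova].
But 'cloud' keeps [v] in both environments ([numav], [numava]), so there is no rule changing /v/ to [b] in isolation.
Therefore /b/ is basic and [v] is derived by intervocalic spirantization (voiced stops become fricatives between vowels).

/b/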